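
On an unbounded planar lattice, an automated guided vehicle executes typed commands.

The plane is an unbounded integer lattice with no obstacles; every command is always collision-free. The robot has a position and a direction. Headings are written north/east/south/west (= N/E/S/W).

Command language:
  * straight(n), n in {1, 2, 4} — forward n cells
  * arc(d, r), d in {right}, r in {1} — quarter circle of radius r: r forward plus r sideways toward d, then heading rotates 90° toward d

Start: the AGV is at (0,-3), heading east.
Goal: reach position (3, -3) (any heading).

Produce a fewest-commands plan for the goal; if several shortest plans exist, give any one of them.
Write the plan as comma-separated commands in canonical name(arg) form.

straight(1), straight(2)

start: at (0,-3), heading east
[1] after straight(1): at (1,-3), heading east
[2] after straight(2): at (3,-3), heading east
nothing shorter than 2 reaches the goal.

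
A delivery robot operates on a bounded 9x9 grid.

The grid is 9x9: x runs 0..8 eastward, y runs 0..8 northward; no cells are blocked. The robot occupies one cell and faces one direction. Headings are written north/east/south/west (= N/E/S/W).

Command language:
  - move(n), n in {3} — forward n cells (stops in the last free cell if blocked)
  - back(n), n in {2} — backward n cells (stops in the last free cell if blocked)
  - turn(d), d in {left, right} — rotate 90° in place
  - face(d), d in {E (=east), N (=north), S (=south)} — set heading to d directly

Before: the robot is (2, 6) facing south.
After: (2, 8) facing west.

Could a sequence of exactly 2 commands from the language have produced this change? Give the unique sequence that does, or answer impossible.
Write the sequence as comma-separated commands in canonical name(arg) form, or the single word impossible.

key: position moved to (2,8) AND the heading swung to W — translation plus rotation needed
from: (2, 6) facing south
t=1 back(2) ⇒ (2, 8) facing south
t=2 turn(right) ⇒ (2, 8) facing west
no rival 2-sequence matches.

back(2), turn(right)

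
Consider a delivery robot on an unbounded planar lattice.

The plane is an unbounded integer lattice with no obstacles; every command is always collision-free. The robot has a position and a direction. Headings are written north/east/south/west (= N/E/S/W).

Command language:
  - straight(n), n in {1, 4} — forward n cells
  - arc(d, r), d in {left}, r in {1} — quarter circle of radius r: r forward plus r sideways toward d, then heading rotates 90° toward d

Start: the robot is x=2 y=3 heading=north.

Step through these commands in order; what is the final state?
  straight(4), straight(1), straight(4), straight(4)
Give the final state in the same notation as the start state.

x=2 y=16 heading=north

t0: x=2 y=3 heading=north
t=1 straight(4) ⇒ x=2 y=7 heading=north
t=2 straight(1) ⇒ x=2 y=8 heading=north
t=3 straight(4) ⇒ x=2 y=12 heading=north
t=4 straight(4) ⇒ x=2 y=16 heading=north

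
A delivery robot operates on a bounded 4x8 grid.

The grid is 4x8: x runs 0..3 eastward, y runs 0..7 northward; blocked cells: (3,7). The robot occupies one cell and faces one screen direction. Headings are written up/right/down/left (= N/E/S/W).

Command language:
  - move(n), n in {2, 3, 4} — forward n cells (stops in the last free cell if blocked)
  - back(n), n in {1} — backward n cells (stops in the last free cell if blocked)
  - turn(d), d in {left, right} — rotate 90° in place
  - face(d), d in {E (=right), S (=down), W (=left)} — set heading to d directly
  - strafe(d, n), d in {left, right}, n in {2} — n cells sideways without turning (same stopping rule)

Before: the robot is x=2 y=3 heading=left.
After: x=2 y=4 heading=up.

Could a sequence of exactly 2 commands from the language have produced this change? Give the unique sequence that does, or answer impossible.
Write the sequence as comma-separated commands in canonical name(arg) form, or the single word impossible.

no 2-step route produces this change.

impossible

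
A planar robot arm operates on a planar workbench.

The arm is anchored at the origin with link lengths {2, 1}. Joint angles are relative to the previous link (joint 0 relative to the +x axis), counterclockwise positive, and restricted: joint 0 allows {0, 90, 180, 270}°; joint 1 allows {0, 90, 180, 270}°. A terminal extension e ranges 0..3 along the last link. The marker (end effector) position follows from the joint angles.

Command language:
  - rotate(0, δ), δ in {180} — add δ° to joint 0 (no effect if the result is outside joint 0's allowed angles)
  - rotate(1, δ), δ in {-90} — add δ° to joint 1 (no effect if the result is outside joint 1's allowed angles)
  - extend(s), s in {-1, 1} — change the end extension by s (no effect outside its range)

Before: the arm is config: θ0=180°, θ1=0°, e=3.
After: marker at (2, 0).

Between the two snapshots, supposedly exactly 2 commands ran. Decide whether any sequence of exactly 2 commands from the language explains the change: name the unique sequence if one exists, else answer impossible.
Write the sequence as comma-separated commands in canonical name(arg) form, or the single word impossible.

rotate(1, -90), rotate(1, -90)

initial: config: θ0=180°, θ1=0°, e=3
[1] after rotate(1, -90): config: θ0=180°, θ1=270°, e=3
[2] after rotate(1, -90): config: θ0=180°, θ1=180°, e=3
all 16 alternatives checked — unique.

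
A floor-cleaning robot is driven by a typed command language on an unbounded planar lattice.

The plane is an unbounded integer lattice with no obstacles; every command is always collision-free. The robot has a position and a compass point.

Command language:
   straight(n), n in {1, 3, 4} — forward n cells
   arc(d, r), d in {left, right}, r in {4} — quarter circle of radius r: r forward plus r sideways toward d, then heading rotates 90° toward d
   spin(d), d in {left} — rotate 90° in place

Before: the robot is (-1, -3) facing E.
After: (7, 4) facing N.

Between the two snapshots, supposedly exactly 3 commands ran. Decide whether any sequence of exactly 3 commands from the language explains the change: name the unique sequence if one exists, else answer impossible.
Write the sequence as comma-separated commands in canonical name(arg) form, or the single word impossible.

straight(4), arc(left, 4), straight(3)

key: position moved to (7,4) AND the heading swung to N — translation plus rotation needed
begin: (-1, -3) facing E
[1] after straight(4): (3, -3) facing E
[2] after arc(left, 4): (7, 1) facing N
[3] after straight(3): (7, 4) facing N
uniquely the one of 216 3-step routes that fits.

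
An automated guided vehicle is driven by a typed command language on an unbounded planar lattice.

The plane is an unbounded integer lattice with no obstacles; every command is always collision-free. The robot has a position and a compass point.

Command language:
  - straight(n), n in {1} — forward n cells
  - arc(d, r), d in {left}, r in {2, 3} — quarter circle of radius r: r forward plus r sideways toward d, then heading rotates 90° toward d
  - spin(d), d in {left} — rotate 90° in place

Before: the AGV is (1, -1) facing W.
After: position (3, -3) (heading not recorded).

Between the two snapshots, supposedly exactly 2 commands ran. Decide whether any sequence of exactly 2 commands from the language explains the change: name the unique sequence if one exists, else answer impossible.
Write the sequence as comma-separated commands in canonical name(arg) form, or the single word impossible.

spin(left), arc(left, 2)

key: order matters: swapping spin(left) and arc(left, 2) lands elsewhere
t0: (1, -1) facing W
t=1 spin(left) ⇒ (1, -1) facing S
t=2 arc(left, 2) ⇒ (3, -3) facing E
uniquely the one of 16 2-step routes that fits.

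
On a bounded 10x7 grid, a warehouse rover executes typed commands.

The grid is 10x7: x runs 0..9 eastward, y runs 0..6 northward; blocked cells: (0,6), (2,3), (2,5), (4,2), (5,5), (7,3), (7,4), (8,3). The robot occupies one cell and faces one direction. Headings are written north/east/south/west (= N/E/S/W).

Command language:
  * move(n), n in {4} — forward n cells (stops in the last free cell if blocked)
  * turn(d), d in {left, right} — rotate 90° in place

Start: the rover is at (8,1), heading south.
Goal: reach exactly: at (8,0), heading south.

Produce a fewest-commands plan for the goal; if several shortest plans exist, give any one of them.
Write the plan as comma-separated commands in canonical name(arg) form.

t0: at (8,1), heading south
1. move(4) → at (8,0), heading south
minimal: 1 command(s), checked below 1.

move(4)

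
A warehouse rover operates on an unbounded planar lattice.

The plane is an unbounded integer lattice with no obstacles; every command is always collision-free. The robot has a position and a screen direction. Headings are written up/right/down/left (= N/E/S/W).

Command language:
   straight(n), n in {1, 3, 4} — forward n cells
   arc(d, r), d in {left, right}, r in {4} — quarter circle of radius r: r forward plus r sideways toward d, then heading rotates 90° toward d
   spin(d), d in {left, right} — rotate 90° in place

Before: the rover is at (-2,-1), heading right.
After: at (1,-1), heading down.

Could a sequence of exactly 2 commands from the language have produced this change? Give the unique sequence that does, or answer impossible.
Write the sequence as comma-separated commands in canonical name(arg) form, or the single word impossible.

key: order matters: swapping straight(3) and spin(right) lands elsewhere
from: at (-2,-1), heading right
[1] after straight(3): at (1,-1), heading right
[2] after spin(right): at (1,-1), heading down
no rival 2-sequence matches.

straight(3), spin(right)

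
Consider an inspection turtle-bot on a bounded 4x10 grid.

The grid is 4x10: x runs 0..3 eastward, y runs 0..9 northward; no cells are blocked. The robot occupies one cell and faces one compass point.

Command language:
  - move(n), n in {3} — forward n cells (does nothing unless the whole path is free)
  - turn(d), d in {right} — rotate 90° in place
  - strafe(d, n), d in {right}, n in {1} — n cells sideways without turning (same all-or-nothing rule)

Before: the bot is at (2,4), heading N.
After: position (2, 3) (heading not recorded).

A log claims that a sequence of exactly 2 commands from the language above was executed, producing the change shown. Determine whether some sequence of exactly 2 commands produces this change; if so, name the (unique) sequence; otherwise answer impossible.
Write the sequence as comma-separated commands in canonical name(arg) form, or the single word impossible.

turn(right), strafe(right, 1)

key: running strafe(right, 1) before turn(right) would end elsewhere — order is forced
from: at (2,4), heading N
step 1 (turn(right)): at (2,4), heading E
step 2 (strafe(right, 1)): at (2,3), heading E
all 9 alternatives checked — unique.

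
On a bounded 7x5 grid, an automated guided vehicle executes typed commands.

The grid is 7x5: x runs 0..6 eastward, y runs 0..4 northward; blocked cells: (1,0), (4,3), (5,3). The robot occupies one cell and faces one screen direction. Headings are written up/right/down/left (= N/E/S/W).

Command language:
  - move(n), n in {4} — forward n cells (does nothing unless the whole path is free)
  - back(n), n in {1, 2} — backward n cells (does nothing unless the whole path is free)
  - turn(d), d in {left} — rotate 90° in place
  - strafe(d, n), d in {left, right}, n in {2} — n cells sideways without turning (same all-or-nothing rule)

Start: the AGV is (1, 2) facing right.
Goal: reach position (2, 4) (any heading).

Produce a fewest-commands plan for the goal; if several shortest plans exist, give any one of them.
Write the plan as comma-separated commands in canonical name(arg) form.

begin: (1, 2) facing right
t=1 strafe(left, 2) ⇒ (1, 4) facing right
t=2 back(1) ⇒ (0, 4) facing right
t=3 move(4) ⇒ (4, 4) facing right
t=4 back(2) ⇒ (2, 4) facing right
nothing shorter than 4 reaches the goal.

strafe(left, 2), back(1), move(4), back(2)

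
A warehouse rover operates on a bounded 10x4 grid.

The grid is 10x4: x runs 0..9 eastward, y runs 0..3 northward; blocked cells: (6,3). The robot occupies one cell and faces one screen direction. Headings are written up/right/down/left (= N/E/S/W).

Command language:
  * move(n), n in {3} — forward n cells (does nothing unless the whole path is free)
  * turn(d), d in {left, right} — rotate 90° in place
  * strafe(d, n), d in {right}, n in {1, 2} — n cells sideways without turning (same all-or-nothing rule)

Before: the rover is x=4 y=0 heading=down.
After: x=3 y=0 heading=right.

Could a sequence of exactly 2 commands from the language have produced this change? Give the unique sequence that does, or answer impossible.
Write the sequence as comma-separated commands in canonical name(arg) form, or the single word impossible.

key: order matters: swapping strafe(right, 1) and turn(left) lands elsewhere
start: x=4 y=0 heading=down
1. strafe(right, 1) → x=3 y=0 heading=down
2. turn(left) → x=3 y=0 heading=right
all 25 alternatives checked — unique.

strafe(right, 1), turn(left)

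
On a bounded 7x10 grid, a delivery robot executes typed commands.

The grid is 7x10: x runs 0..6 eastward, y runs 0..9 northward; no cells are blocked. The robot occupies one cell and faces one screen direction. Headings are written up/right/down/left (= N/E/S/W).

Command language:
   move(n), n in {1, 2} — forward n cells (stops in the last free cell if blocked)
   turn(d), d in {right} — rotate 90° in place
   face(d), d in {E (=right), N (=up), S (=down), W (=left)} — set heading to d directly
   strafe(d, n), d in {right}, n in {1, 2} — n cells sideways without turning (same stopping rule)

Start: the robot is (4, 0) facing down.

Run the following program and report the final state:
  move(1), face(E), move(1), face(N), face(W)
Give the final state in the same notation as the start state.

from: (4, 0) facing down
[1] after move(1): (4, 0) facing down
[2] after face(E): (4, 0) facing right
[3] after move(1): (5, 0) facing right
[4] after face(N): (5, 0) facing up
[5] after face(W): (5, 0) facing left

(5, 0) facing left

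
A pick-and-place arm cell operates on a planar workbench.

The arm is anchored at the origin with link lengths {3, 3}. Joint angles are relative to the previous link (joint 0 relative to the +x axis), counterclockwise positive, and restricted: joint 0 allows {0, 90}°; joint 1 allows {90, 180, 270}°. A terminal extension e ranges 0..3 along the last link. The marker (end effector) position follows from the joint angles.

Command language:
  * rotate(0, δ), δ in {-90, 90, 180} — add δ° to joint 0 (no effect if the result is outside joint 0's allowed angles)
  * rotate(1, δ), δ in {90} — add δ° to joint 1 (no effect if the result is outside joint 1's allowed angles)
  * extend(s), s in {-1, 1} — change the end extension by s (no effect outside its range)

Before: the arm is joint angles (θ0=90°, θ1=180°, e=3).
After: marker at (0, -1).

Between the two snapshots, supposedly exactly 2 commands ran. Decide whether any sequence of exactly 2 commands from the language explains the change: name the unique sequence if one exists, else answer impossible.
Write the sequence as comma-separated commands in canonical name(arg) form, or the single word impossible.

extend(-1), extend(-1)

begin: joint angles (θ0=90°, θ1=180°, e=3)
t=1 extend(-1) ⇒ joint angles (θ0=90°, θ1=180°, e=2)
t=2 extend(-1) ⇒ joint angles (θ0=90°, θ1=180°, e=1)
uniquely the one of 36 2-step routes that fits.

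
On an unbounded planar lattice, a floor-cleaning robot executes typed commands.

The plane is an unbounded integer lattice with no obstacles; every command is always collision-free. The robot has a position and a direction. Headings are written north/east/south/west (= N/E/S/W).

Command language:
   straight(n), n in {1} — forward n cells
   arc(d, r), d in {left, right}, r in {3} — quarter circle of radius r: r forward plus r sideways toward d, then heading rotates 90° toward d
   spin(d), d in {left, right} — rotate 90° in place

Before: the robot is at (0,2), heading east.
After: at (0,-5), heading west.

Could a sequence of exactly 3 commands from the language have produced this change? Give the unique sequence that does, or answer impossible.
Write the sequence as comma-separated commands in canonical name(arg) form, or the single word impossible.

arc(right, 3), straight(1), arc(right, 3)

key: cell and facing (now W) both changed — the 3 commands mix motion and turning
from: at (0,2), heading east
t=1 arc(right, 3) ⇒ at (3,-1), heading south
t=2 straight(1) ⇒ at (3,-2), heading south
t=3 arc(right, 3) ⇒ at (0,-5), heading west
all 125 alternatives checked — unique.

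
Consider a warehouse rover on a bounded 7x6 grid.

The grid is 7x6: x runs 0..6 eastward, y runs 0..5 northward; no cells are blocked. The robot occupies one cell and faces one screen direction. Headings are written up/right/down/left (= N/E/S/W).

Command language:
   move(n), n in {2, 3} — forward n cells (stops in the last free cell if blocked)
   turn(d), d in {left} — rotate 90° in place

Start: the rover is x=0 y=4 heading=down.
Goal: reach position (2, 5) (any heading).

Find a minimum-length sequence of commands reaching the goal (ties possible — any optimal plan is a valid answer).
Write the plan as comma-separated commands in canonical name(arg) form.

begin: x=0 y=4 heading=down
t=1 turn(left) ⇒ x=0 y=4 heading=right
t=2 move(2) ⇒ x=2 y=4 heading=right
t=3 turn(left) ⇒ x=2 y=4 heading=up
t=4 move(2) ⇒ x=2 y=5 heading=up
nothing shorter than 4 reaches the goal.

turn(left), move(2), turn(left), move(2)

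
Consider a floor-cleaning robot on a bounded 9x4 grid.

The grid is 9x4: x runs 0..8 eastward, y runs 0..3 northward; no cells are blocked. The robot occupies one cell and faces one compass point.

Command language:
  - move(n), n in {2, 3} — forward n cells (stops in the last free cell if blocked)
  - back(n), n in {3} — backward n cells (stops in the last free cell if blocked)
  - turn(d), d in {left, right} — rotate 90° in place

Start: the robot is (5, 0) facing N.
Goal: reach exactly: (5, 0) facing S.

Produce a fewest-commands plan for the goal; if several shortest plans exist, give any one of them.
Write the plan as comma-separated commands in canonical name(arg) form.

start: (5, 0) facing N
[1] after turn(right): (5, 0) facing E
[2] after turn(right): (5, 0) facing S
shorter routes all fall short; 2 is best.

turn(right), turn(right)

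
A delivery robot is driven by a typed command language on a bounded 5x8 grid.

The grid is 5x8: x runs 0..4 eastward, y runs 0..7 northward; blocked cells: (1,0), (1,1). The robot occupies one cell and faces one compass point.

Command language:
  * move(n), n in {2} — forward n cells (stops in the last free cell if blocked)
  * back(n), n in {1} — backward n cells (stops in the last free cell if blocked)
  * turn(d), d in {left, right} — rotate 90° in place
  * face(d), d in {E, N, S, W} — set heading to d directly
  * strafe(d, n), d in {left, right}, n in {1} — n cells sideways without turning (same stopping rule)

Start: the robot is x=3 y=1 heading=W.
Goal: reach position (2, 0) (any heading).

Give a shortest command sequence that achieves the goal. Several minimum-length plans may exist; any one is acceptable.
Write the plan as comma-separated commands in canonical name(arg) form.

t0: x=3 y=1 heading=W
step 1 (strafe(left, 1)): x=3 y=0 heading=W
step 2 (move(2)): x=2 y=0 heading=W
nothing shorter than 2 reaches the goal.

strafe(left, 1), move(2)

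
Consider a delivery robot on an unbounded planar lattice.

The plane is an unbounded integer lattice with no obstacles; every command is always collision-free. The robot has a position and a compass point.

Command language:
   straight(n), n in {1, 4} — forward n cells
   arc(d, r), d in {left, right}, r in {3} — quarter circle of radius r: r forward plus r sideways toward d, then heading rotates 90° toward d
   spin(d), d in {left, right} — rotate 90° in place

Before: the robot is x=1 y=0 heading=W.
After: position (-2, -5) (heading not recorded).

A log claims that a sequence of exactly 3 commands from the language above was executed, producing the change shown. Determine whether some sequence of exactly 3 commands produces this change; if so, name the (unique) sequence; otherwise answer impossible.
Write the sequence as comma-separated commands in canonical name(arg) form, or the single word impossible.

arc(left, 3), straight(1), straight(1)

key: running straight(1) before arc(left, 3) would end elsewhere — order is forced
begin: x=1 y=0 heading=W
1. arc(left, 3) → x=-2 y=-3 heading=S
2. straight(1) → x=-2 y=-4 heading=S
3. straight(1) → x=-2 y=-5 heading=S
no other 3-command option fits: unique.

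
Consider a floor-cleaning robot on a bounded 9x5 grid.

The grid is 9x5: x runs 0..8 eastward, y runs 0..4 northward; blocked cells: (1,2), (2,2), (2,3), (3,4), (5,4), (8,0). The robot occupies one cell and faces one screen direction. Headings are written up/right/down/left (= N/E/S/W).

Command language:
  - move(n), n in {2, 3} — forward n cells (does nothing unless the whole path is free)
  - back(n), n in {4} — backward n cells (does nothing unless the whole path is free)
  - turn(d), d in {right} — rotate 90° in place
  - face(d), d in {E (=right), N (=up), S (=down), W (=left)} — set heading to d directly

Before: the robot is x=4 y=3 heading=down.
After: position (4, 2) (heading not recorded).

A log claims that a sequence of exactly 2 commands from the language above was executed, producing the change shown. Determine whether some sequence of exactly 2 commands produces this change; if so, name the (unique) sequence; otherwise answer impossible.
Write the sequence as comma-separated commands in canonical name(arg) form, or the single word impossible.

no 2-step route produces this change.

impossible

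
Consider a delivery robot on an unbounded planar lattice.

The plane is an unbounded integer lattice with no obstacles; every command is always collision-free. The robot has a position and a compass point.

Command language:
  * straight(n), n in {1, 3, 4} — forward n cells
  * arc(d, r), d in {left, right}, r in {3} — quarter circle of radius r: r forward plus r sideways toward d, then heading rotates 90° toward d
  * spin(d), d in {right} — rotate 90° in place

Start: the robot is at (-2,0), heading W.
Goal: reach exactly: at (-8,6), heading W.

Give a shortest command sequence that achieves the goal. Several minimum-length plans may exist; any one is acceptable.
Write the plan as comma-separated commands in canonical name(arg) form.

arc(right, 3), arc(left, 3)

start: at (-2,0), heading W
step 1 (arc(right, 3)): at (-5,3), heading N
step 2 (arc(left, 3)): at (-8,6), heading W
nothing shorter than 2 reaches the goal.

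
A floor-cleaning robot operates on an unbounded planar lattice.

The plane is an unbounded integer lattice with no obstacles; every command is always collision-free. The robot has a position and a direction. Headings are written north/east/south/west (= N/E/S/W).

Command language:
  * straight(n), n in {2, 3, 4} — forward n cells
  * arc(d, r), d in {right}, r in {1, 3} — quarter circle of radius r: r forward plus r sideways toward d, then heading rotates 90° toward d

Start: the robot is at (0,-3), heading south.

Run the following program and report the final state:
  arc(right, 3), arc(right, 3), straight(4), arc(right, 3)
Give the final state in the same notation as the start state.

from: at (0,-3), heading south
1. arc(right, 3) → at (-3,-6), heading west
2. arc(right, 3) → at (-6,-3), heading north
3. straight(4) → at (-6,1), heading north
4. arc(right, 3) → at (-3,4), heading east

at (-3,4), heading east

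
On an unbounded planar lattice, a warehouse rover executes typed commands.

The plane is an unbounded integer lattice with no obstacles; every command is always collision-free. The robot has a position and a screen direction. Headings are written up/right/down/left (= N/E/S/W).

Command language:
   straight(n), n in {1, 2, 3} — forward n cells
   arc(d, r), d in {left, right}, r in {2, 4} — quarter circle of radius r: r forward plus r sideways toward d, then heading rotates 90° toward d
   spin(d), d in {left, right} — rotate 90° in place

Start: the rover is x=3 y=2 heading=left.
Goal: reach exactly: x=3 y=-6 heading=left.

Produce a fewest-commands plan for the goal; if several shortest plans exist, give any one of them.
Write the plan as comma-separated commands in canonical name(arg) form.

spin(left), spin(left), arc(right, 4), arc(right, 4)

from: x=3 y=2 heading=left
1. spin(left) → x=3 y=2 heading=down
2. spin(left) → x=3 y=2 heading=right
3. arc(right, 4) → x=7 y=-2 heading=down
4. arc(right, 4) → x=3 y=-6 heading=left
no 3-step plan works, so 4 is optimal.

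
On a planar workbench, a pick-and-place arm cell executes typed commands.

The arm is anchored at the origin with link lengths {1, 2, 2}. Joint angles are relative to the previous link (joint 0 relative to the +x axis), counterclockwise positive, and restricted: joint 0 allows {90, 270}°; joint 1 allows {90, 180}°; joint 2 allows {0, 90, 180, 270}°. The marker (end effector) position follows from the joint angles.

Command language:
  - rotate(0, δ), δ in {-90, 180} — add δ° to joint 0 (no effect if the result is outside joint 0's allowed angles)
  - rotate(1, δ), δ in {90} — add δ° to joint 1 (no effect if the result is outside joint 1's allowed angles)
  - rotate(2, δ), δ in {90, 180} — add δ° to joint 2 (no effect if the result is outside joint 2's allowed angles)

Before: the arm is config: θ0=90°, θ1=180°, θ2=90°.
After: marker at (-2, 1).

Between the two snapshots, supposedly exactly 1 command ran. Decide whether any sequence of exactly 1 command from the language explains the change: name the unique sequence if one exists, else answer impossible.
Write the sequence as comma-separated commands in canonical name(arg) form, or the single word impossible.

rotate(0, 180)

from: config: θ0=90°, θ1=180°, θ2=90°
step 1 (rotate(0, 180)): config: θ0=270°, θ1=180°, θ2=90°
uniquely the one of 5 1-step routes that fits.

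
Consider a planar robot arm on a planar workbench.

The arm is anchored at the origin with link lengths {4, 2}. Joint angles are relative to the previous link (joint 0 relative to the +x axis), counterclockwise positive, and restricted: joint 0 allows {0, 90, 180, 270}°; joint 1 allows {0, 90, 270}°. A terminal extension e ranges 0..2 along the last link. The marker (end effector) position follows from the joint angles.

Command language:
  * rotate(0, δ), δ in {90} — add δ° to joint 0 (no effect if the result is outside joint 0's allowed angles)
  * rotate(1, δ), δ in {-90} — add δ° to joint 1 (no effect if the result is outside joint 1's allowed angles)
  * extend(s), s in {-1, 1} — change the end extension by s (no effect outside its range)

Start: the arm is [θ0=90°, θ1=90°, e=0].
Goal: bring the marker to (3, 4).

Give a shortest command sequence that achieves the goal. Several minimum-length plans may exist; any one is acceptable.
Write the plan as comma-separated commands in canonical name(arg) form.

begin: [θ0=90°, θ1=90°, e=0]
[1] after extend(1): [θ0=90°, θ1=90°, e=1]
[2] after rotate(1, -90): [θ0=90°, θ1=0°, e=1]
[3] after rotate(1, -90): [θ0=90°, θ1=270°, e=1]
no 2-step plan works, so 3 is optimal.

extend(1), rotate(1, -90), rotate(1, -90)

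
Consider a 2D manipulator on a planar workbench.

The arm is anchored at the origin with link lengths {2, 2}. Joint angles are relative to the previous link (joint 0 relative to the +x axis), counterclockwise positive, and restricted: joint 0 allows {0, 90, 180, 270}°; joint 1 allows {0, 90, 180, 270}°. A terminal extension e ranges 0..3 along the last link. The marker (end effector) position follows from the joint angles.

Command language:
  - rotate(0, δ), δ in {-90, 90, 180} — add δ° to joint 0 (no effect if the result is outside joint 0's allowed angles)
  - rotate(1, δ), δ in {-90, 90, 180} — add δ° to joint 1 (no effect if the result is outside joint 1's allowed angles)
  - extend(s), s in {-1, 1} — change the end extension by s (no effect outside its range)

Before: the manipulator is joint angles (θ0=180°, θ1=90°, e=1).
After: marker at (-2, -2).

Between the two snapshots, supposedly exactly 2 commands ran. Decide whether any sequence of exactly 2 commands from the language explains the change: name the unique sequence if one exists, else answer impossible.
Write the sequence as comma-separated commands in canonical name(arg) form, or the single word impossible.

extend(-1), extend(-1)

start: joint angles (θ0=180°, θ1=90°, e=1)
step 1 (extend(-1)): joint angles (θ0=180°, θ1=90°, e=0)
step 2 (extend(-1)): joint angles (θ0=180°, θ1=90°, e=0)
all 64 alternatives checked — unique.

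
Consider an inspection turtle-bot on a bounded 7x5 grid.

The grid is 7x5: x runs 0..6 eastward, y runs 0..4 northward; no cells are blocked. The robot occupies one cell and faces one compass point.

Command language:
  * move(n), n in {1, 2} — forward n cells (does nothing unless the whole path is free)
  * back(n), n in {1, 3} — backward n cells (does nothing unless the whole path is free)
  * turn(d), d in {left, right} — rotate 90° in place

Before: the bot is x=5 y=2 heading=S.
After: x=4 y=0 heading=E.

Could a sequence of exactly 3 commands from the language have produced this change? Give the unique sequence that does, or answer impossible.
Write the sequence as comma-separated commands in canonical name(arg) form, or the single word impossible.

key: cell and facing (now E) both changed — the 3 commands mix motion and turning
t0: x=5 y=2 heading=S
t=1 move(2) ⇒ x=5 y=0 heading=S
t=2 turn(left) ⇒ x=5 y=0 heading=E
t=3 back(1) ⇒ x=4 y=0 heading=E
no rival 3-sequence matches.

move(2), turn(left), back(1)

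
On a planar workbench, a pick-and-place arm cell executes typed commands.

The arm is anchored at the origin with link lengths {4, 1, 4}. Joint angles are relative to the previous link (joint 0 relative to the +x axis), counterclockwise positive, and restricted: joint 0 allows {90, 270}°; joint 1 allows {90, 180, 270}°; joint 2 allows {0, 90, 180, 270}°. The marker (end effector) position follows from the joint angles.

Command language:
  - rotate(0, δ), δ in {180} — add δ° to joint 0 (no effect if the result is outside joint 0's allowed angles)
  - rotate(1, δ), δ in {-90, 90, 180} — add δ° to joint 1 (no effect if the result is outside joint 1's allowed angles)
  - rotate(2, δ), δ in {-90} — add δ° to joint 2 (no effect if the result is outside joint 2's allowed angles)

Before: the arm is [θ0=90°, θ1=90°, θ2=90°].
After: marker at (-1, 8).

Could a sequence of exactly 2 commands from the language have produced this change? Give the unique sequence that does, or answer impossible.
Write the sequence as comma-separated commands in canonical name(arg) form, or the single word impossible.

from: [θ0=90°, θ1=90°, θ2=90°]
step 1 (rotate(2, -90)): [θ0=90°, θ1=90°, θ2=0°]
step 2 (rotate(2, -90)): [θ0=90°, θ1=90°, θ2=270°]
uniquely the one of 25 2-step routes that fits.

rotate(2, -90), rotate(2, -90)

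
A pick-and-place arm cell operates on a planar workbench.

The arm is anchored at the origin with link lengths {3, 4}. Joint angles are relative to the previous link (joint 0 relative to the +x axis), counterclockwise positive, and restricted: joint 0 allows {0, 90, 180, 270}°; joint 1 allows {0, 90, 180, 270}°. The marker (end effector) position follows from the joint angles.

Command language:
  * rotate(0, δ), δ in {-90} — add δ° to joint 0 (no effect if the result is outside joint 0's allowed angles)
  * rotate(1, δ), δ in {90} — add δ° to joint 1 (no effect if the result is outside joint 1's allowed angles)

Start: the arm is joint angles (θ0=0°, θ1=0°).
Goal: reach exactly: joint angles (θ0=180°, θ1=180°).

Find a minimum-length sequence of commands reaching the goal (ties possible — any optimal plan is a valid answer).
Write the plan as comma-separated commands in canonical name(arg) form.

initial: joint angles (θ0=0°, θ1=0°)
[1] after rotate(1, 90): joint angles (θ0=0°, θ1=90°)
[2] after rotate(1, 90): joint angles (θ0=0°, θ1=180°)
[3] after rotate(0, -90): joint angles (θ0=270°, θ1=180°)
[4] after rotate(0, -90): joint angles (θ0=180°, θ1=180°)
minimal: 4 command(s), checked below 4.

rotate(1, 90), rotate(1, 90), rotate(0, -90), rotate(0, -90)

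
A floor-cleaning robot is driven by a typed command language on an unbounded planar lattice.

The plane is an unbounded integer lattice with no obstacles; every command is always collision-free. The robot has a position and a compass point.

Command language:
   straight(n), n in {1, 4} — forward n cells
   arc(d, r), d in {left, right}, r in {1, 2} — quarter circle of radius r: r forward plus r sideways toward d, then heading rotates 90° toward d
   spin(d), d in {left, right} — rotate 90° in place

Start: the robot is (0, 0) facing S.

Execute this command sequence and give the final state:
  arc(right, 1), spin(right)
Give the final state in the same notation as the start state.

(-1, -1) facing N

start: (0, 0) facing S
[1] after arc(right, 1): (-1, -1) facing W
[2] after spin(right): (-1, -1) facing N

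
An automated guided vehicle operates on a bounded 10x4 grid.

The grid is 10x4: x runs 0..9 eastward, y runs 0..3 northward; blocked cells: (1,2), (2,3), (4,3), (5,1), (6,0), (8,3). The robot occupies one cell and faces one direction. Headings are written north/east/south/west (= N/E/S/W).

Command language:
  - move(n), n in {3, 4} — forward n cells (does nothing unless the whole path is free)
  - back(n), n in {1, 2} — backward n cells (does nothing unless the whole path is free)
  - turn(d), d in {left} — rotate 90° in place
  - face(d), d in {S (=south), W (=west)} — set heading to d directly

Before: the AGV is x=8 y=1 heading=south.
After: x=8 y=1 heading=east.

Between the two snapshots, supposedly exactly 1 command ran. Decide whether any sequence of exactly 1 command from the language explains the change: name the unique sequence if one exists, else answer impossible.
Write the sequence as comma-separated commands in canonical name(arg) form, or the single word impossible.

key: parked at (8,1) the whole time — nothing moves the robot
initial: x=8 y=1 heading=south
t=1 turn(left) ⇒ x=8 y=1 heading=east
all 7 alternatives checked — unique.

turn(left)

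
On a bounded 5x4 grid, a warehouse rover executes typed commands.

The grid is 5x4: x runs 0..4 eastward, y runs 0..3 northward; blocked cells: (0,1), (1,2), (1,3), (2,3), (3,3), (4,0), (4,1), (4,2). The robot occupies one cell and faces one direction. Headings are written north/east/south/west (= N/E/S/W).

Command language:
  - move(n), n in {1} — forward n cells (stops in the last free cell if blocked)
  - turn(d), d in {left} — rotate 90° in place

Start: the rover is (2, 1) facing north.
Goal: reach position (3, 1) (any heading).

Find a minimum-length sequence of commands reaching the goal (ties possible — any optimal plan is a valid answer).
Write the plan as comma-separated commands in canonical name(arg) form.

turn(left), turn(left), turn(left), move(1)

start: (2, 1) facing north
[1] after turn(left): (2, 1) facing west
[2] after turn(left): (2, 1) facing south
[3] after turn(left): (2, 1) facing east
[4] after move(1): (3, 1) facing east
shorter routes all fall short; 4 is best.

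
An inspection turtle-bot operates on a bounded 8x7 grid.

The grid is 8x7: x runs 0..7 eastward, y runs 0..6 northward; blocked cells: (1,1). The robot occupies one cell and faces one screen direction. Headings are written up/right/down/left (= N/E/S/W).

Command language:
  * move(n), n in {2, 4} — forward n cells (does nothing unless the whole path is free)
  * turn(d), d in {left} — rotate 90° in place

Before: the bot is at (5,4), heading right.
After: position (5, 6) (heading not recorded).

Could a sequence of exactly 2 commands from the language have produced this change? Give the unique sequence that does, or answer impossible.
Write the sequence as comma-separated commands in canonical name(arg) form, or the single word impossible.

turn(left), move(2)

key: running move(2) before turn(left) would end elsewhere — order is forced
initial: at (5,4), heading right
1. turn(left) → at (5,4), heading up
2. move(2) → at (5,6), heading up
all 9 alternatives checked — unique.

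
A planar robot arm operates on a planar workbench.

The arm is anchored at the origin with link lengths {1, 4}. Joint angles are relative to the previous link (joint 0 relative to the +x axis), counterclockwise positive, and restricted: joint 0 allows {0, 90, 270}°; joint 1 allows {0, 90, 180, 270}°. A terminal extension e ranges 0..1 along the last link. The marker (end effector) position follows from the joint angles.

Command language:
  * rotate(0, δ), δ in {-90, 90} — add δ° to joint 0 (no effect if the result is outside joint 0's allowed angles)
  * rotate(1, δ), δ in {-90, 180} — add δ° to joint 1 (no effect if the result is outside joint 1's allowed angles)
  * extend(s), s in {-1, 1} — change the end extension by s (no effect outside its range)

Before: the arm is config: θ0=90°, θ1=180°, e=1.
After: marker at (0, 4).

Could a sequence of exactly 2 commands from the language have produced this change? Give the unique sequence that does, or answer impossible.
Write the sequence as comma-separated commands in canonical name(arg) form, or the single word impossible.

rotate(0, -90), rotate(0, -90)

begin: config: θ0=90°, θ1=180°, e=1
step 1 (rotate(0, -90)): config: θ0=0°, θ1=180°, e=1
step 2 (rotate(0, -90)): config: θ0=270°, θ1=180°, e=1
no rival 2-sequence matches.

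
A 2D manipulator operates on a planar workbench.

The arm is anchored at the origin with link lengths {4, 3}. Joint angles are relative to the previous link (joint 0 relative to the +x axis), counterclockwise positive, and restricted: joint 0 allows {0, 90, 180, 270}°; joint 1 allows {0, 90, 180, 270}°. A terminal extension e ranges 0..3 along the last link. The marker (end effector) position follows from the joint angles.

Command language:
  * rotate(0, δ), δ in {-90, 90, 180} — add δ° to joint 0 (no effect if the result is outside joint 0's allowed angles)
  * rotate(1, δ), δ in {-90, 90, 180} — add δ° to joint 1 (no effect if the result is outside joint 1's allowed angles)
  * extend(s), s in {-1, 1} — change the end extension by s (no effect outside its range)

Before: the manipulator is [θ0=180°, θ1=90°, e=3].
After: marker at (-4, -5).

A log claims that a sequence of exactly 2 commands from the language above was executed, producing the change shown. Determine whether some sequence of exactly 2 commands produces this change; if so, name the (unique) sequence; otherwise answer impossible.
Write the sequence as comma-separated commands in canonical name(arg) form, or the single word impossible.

extend(1), extend(-1)

key: order matters: swapping extend(1) and extend(-1) lands elsewhere
t0: [θ0=180°, θ1=90°, e=3]
t=1 extend(1) ⇒ [θ0=180°, θ1=90°, e=3]
t=2 extend(-1) ⇒ [θ0=180°, θ1=90°, e=2]
all 64 alternatives checked — unique.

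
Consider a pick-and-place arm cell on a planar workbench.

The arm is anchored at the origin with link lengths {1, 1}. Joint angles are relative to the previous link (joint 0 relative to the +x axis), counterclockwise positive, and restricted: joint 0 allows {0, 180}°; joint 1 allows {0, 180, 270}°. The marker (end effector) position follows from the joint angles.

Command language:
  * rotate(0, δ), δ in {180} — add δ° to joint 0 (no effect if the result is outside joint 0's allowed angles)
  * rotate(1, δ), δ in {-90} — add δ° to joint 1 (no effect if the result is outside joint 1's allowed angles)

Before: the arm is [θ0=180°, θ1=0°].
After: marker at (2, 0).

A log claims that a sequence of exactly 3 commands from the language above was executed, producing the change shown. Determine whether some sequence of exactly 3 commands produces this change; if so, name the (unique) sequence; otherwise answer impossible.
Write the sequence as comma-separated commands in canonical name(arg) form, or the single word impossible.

rotate(0, 180), rotate(0, 180), rotate(0, 180)

t0: [θ0=180°, θ1=0°]
1. rotate(0, 180) → [θ0=0°, θ1=0°]
2. rotate(0, 180) → [θ0=180°, θ1=0°]
3. rotate(0, 180) → [θ0=0°, θ1=0°]
no other 3-command option fits: unique.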